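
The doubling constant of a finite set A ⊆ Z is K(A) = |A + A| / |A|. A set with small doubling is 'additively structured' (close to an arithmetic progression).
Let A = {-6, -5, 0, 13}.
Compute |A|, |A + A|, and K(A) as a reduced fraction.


|A| = 4.
Compute A + A by enumerating all 16 pairs.
A + A = {-12, -11, -10, -6, -5, 0, 7, 8, 13, 26}, so |A + A| = 10.
K = |A + A| / |A| = 10/4 = 5/2 ≈ 2.5000.
Reference: AP of size 4 gives K = 7/4 ≈ 1.7500; a fully generic set of size 4 gives K ≈ 2.5000.

|A| = 4, |A + A| = 10, K = 10/4 = 5/2.


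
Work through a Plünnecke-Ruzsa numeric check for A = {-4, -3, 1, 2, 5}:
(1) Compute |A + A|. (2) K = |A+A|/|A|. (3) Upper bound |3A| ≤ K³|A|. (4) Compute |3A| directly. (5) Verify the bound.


|A| = 5.
Step 1: Compute A + A by enumerating all 25 pairs.
A + A = {-8, -7, -6, -3, -2, -1, 1, 2, 3, 4, 6, 7, 10}, so |A + A| = 13.
Step 2: Doubling constant K = |A + A|/|A| = 13/5 = 13/5 ≈ 2.6000.
Step 3: Plünnecke-Ruzsa gives |3A| ≤ K³·|A| = (2.6000)³ · 5 ≈ 87.8800.
Step 4: Compute 3A = A + A + A directly by enumerating all triples (a,b,c) ∈ A³; |3A| = 24.
Step 5: Check 24 ≤ 87.8800? Yes ✓.

K = 13/5, Plünnecke-Ruzsa bound K³|A| ≈ 87.8800, |3A| = 24, inequality holds.


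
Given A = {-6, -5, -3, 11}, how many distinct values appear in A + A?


A + A = {a + a' : a, a' ∈ A}; |A| = 4.
General bounds: 2|A| - 1 ≤ |A + A| ≤ |A|(|A|+1)/2, i.e. 7 ≤ |A + A| ≤ 10.
Lower bound 2|A|-1 is attained iff A is an arithmetic progression.
Enumerate sums a + a' for a ≤ a' (symmetric, so this suffices):
a = -6: -6+-6=-12, -6+-5=-11, -6+-3=-9, -6+11=5
a = -5: -5+-5=-10, -5+-3=-8, -5+11=6
a = -3: -3+-3=-6, -3+11=8
a = 11: 11+11=22
Distinct sums: {-12, -11, -10, -9, -8, -6, 5, 6, 8, 22}
|A + A| = 10

|A + A| = 10


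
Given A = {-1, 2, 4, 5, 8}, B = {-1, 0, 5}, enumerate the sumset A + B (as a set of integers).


A + B = {a + b : a ∈ A, b ∈ B}.
Enumerate all |A|·|B| = 5·3 = 15 pairs (a, b) and collect distinct sums.
a = -1: -1+-1=-2, -1+0=-1, -1+5=4
a = 2: 2+-1=1, 2+0=2, 2+5=7
a = 4: 4+-1=3, 4+0=4, 4+5=9
a = 5: 5+-1=4, 5+0=5, 5+5=10
a = 8: 8+-1=7, 8+0=8, 8+5=13
Collecting distinct sums: A + B = {-2, -1, 1, 2, 3, 4, 5, 7, 8, 9, 10, 13}
|A + B| = 12

A + B = {-2, -1, 1, 2, 3, 4, 5, 7, 8, 9, 10, 13}


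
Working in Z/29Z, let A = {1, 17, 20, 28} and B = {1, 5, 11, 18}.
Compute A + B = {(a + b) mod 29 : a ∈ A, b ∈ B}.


Work in Z/29Z: reduce every sum a + b modulo 29.
Enumerate all 16 pairs:
a = 1: 1+1=2, 1+5=6, 1+11=12, 1+18=19
a = 17: 17+1=18, 17+5=22, 17+11=28, 17+18=6
a = 20: 20+1=21, 20+5=25, 20+11=2, 20+18=9
a = 28: 28+1=0, 28+5=4, 28+11=10, 28+18=17
Distinct residues collected: {0, 2, 4, 6, 9, 10, 12, 17, 18, 19, 21, 22, 25, 28}
|A + B| = 14 (out of 29 total residues).

A + B = {0, 2, 4, 6, 9, 10, 12, 17, 18, 19, 21, 22, 25, 28}


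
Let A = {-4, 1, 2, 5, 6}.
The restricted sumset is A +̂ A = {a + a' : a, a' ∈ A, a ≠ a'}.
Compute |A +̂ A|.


Restricted sumset: A +̂ A = {a + a' : a ∈ A, a' ∈ A, a ≠ a'}.
Equivalently, take A + A and drop any sum 2a that is achievable ONLY as a + a for a ∈ A (i.e. sums representable only with equal summands).
Enumerate pairs (a, a') with a < a' (symmetric, so each unordered pair gives one sum; this covers all a ≠ a'):
  -4 + 1 = -3
  -4 + 2 = -2
  -4 + 5 = 1
  -4 + 6 = 2
  1 + 2 = 3
  1 + 5 = 6
  1 + 6 = 7
  2 + 5 = 7
  2 + 6 = 8
  5 + 6 = 11
Collected distinct sums: {-3, -2, 1, 2, 3, 6, 7, 8, 11}
|A +̂ A| = 9
(Reference bound: |A +̂ A| ≥ 2|A| - 3 for |A| ≥ 2, with |A| = 5 giving ≥ 7.)

|A +̂ A| = 9


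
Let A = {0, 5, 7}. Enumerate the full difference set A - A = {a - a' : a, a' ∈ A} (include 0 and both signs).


A - A = {a - a' : a, a' ∈ A}.
Compute a - a' for each ordered pair (a, a'):
a = 0: 0-0=0, 0-5=-5, 0-7=-7
a = 5: 5-0=5, 5-5=0, 5-7=-2
a = 7: 7-0=7, 7-5=2, 7-7=0
Collecting distinct values (and noting 0 appears from a-a):
A - A = {-7, -5, -2, 0, 2, 5, 7}
|A - A| = 7

A - A = {-7, -5, -2, 0, 2, 5, 7}


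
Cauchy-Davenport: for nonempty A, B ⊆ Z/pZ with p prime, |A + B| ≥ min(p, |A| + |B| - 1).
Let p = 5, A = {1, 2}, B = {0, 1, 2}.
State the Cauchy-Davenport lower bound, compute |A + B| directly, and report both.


Cauchy-Davenport: |A + B| ≥ min(p, |A| + |B| - 1) for A, B nonempty in Z/pZ.
|A| = 2, |B| = 3, p = 5.
CD lower bound = min(5, 2 + 3 - 1) = min(5, 4) = 4.
Compute A + B mod 5 directly:
a = 1: 1+0=1, 1+1=2, 1+2=3
a = 2: 2+0=2, 2+1=3, 2+2=4
A + B = {1, 2, 3, 4}, so |A + B| = 4.
Verify: 4 ≥ 4? Yes ✓.

CD lower bound = 4, actual |A + B| = 4.


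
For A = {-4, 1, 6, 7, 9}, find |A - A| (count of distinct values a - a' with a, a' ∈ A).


A - A = {a - a' : a, a' ∈ A}; |A| = 5.
Bounds: 2|A|-1 ≤ |A - A| ≤ |A|² - |A| + 1, i.e. 9 ≤ |A - A| ≤ 21.
Note: 0 ∈ A - A always (from a - a). The set is symmetric: if d ∈ A - A then -d ∈ A - A.
Enumerate nonzero differences d = a - a' with a > a' (then include -d):
Positive differences: {1, 2, 3, 5, 6, 8, 10, 11, 13}
Full difference set: {0} ∪ (positive diffs) ∪ (negative diffs).
|A - A| = 1 + 2·9 = 19 (matches direct enumeration: 19).

|A - A| = 19


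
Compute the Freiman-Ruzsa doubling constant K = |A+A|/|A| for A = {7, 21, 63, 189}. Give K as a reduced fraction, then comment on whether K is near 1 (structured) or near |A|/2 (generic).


|A| = 4.
Compute A + A by enumerating all 16 pairs.
A + A = {14, 28, 42, 70, 84, 126, 196, 210, 252, 378}, so |A + A| = 10.
K = |A + A| / |A| = 10/4 = 5/2 ≈ 2.5000.
Reference: AP of size 4 gives K = 7/4 ≈ 1.7500; a fully generic set of size 4 gives K ≈ 2.5000.

|A| = 4, |A + A| = 10, K = 10/4 = 5/2.


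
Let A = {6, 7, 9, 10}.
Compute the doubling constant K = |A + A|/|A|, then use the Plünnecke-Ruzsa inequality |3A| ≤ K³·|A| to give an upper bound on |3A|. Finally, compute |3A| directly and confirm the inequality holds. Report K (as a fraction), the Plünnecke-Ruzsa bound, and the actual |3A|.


|A| = 4.
Step 1: Compute A + A by enumerating all 16 pairs.
A + A = {12, 13, 14, 15, 16, 17, 18, 19, 20}, so |A + A| = 9.
Step 2: Doubling constant K = |A + A|/|A| = 9/4 = 9/4 ≈ 2.2500.
Step 3: Plünnecke-Ruzsa gives |3A| ≤ K³·|A| = (2.2500)³ · 4 ≈ 45.5625.
Step 4: Compute 3A = A + A + A directly by enumerating all triples (a,b,c) ∈ A³; |3A| = 13.
Step 5: Check 13 ≤ 45.5625? Yes ✓.

K = 9/4, Plünnecke-Ruzsa bound K³|A| ≈ 45.5625, |3A| = 13, inequality holds.


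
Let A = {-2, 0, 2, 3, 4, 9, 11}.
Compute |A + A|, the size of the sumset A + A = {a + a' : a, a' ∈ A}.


A + A = {a + a' : a, a' ∈ A}; |A| = 7.
General bounds: 2|A| - 1 ≤ |A + A| ≤ |A|(|A|+1)/2, i.e. 13 ≤ |A + A| ≤ 28.
Lower bound 2|A|-1 is attained iff A is an arithmetic progression.
Enumerate sums a + a' for a ≤ a' (symmetric, so this suffices):
a = -2: -2+-2=-4, -2+0=-2, -2+2=0, -2+3=1, -2+4=2, -2+9=7, -2+11=9
a = 0: 0+0=0, 0+2=2, 0+3=3, 0+4=4, 0+9=9, 0+11=11
a = 2: 2+2=4, 2+3=5, 2+4=6, 2+9=11, 2+11=13
a = 3: 3+3=6, 3+4=7, 3+9=12, 3+11=14
a = 4: 4+4=8, 4+9=13, 4+11=15
a = 9: 9+9=18, 9+11=20
a = 11: 11+11=22
Distinct sums: {-4, -2, 0, 1, 2, 3, 4, 5, 6, 7, 8, 9, 11, 12, 13, 14, 15, 18, 20, 22}
|A + A| = 20

|A + A| = 20


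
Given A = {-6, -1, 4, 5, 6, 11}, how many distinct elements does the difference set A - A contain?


A - A = {a - a' : a, a' ∈ A}; |A| = 6.
Bounds: 2|A|-1 ≤ |A - A| ≤ |A|² - |A| + 1, i.e. 11 ≤ |A - A| ≤ 31.
Note: 0 ∈ A - A always (from a - a). The set is symmetric: if d ∈ A - A then -d ∈ A - A.
Enumerate nonzero differences d = a - a' with a > a' (then include -d):
Positive differences: {1, 2, 5, 6, 7, 10, 11, 12, 17}
Full difference set: {0} ∪ (positive diffs) ∪ (negative diffs).
|A - A| = 1 + 2·9 = 19 (matches direct enumeration: 19).

|A - A| = 19


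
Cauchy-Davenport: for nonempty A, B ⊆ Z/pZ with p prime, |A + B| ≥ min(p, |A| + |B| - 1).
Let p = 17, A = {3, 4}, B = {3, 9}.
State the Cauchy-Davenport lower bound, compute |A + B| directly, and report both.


Cauchy-Davenport: |A + B| ≥ min(p, |A| + |B| - 1) for A, B nonempty in Z/pZ.
|A| = 2, |B| = 2, p = 17.
CD lower bound = min(17, 2 + 2 - 1) = min(17, 3) = 3.
Compute A + B mod 17 directly:
a = 3: 3+3=6, 3+9=12
a = 4: 4+3=7, 4+9=13
A + B = {6, 7, 12, 13}, so |A + B| = 4.
Verify: 4 ≥ 3? Yes ✓.

CD lower bound = 3, actual |A + B| = 4.


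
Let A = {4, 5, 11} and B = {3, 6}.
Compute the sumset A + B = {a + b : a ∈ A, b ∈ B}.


A + B = {a + b : a ∈ A, b ∈ B}.
Enumerate all |A|·|B| = 3·2 = 6 pairs (a, b) and collect distinct sums.
a = 4: 4+3=7, 4+6=10
a = 5: 5+3=8, 5+6=11
a = 11: 11+3=14, 11+6=17
Collecting distinct sums: A + B = {7, 8, 10, 11, 14, 17}
|A + B| = 6

A + B = {7, 8, 10, 11, 14, 17}


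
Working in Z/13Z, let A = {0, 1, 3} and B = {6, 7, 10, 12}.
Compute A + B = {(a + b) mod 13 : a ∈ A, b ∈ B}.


Work in Z/13Z: reduce every sum a + b modulo 13.
Enumerate all 12 pairs:
a = 0: 0+6=6, 0+7=7, 0+10=10, 0+12=12
a = 1: 1+6=7, 1+7=8, 1+10=11, 1+12=0
a = 3: 3+6=9, 3+7=10, 3+10=0, 3+12=2
Distinct residues collected: {0, 2, 6, 7, 8, 9, 10, 11, 12}
|A + B| = 9 (out of 13 total residues).

A + B = {0, 2, 6, 7, 8, 9, 10, 11, 12}


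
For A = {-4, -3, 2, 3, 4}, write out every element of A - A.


A - A = {a - a' : a, a' ∈ A}.
Compute a - a' for each ordered pair (a, a'):
a = -4: -4--4=0, -4--3=-1, -4-2=-6, -4-3=-7, -4-4=-8
a = -3: -3--4=1, -3--3=0, -3-2=-5, -3-3=-6, -3-4=-7
a = 2: 2--4=6, 2--3=5, 2-2=0, 2-3=-1, 2-4=-2
a = 3: 3--4=7, 3--3=6, 3-2=1, 3-3=0, 3-4=-1
a = 4: 4--4=8, 4--3=7, 4-2=2, 4-3=1, 4-4=0
Collecting distinct values (and noting 0 appears from a-a):
A - A = {-8, -7, -6, -5, -2, -1, 0, 1, 2, 5, 6, 7, 8}
|A - A| = 13

A - A = {-8, -7, -6, -5, -2, -1, 0, 1, 2, 5, 6, 7, 8}


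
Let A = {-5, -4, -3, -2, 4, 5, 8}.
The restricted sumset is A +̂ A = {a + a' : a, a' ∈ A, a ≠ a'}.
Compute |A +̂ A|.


Restricted sumset: A +̂ A = {a + a' : a ∈ A, a' ∈ A, a ≠ a'}.
Equivalently, take A + A and drop any sum 2a that is achievable ONLY as a + a for a ∈ A (i.e. sums representable only with equal summands).
Enumerate pairs (a, a') with a < a' (symmetric, so each unordered pair gives one sum; this covers all a ≠ a'):
  -5 + -4 = -9
  -5 + -3 = -8
  -5 + -2 = -7
  -5 + 4 = -1
  -5 + 5 = 0
  -5 + 8 = 3
  -4 + -3 = -7
  -4 + -2 = -6
  -4 + 4 = 0
  -4 + 5 = 1
  -4 + 8 = 4
  -3 + -2 = -5
  -3 + 4 = 1
  -3 + 5 = 2
  -3 + 8 = 5
  -2 + 4 = 2
  -2 + 5 = 3
  -2 + 8 = 6
  4 + 5 = 9
  4 + 8 = 12
  5 + 8 = 13
Collected distinct sums: {-9, -8, -7, -6, -5, -1, 0, 1, 2, 3, 4, 5, 6, 9, 12, 13}
|A +̂ A| = 16
(Reference bound: |A +̂ A| ≥ 2|A| - 3 for |A| ≥ 2, with |A| = 7 giving ≥ 11.)

|A +̂ A| = 16


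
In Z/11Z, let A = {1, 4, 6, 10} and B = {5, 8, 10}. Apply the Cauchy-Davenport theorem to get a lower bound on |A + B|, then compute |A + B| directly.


Cauchy-Davenport: |A + B| ≥ min(p, |A| + |B| - 1) for A, B nonempty in Z/pZ.
|A| = 4, |B| = 3, p = 11.
CD lower bound = min(11, 4 + 3 - 1) = min(11, 6) = 6.
Compute A + B mod 11 directly:
a = 1: 1+5=6, 1+8=9, 1+10=0
a = 4: 4+5=9, 4+8=1, 4+10=3
a = 6: 6+5=0, 6+8=3, 6+10=5
a = 10: 10+5=4, 10+8=7, 10+10=9
A + B = {0, 1, 3, 4, 5, 6, 7, 9}, so |A + B| = 8.
Verify: 8 ≥ 6? Yes ✓.

CD lower bound = 6, actual |A + B| = 8.


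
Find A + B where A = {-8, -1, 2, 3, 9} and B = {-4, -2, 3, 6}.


A + B = {a + b : a ∈ A, b ∈ B}.
Enumerate all |A|·|B| = 5·4 = 20 pairs (a, b) and collect distinct sums.
a = -8: -8+-4=-12, -8+-2=-10, -8+3=-5, -8+6=-2
a = -1: -1+-4=-5, -1+-2=-3, -1+3=2, -1+6=5
a = 2: 2+-4=-2, 2+-2=0, 2+3=5, 2+6=8
a = 3: 3+-4=-1, 3+-2=1, 3+3=6, 3+6=9
a = 9: 9+-4=5, 9+-2=7, 9+3=12, 9+6=15
Collecting distinct sums: A + B = {-12, -10, -5, -3, -2, -1, 0, 1, 2, 5, 6, 7, 8, 9, 12, 15}
|A + B| = 16

A + B = {-12, -10, -5, -3, -2, -1, 0, 1, 2, 5, 6, 7, 8, 9, 12, 15}


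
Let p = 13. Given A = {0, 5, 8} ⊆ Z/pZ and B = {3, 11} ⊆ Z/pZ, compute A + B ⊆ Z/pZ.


Work in Z/13Z: reduce every sum a + b modulo 13.
Enumerate all 6 pairs:
a = 0: 0+3=3, 0+11=11
a = 5: 5+3=8, 5+11=3
a = 8: 8+3=11, 8+11=6
Distinct residues collected: {3, 6, 8, 11}
|A + B| = 4 (out of 13 total residues).

A + B = {3, 6, 8, 11}


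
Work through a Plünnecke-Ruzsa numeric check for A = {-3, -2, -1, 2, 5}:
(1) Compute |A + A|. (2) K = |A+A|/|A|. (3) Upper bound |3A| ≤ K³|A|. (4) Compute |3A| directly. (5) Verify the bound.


|A| = 5.
Step 1: Compute A + A by enumerating all 25 pairs.
A + A = {-6, -5, -4, -3, -2, -1, 0, 1, 2, 3, 4, 7, 10}, so |A + A| = 13.
Step 2: Doubling constant K = |A + A|/|A| = 13/5 = 13/5 ≈ 2.6000.
Step 3: Plünnecke-Ruzsa gives |3A| ≤ K³·|A| = (2.6000)³ · 5 ≈ 87.8800.
Step 4: Compute 3A = A + A + A directly by enumerating all triples (a,b,c) ∈ A³; |3A| = 21.
Step 5: Check 21 ≤ 87.8800? Yes ✓.

K = 13/5, Plünnecke-Ruzsa bound K³|A| ≈ 87.8800, |3A| = 21, inequality holds.


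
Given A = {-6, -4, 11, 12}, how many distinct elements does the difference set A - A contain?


A - A = {a - a' : a, a' ∈ A}; |A| = 4.
Bounds: 2|A|-1 ≤ |A - A| ≤ |A|² - |A| + 1, i.e. 7 ≤ |A - A| ≤ 13.
Note: 0 ∈ A - A always (from a - a). The set is symmetric: if d ∈ A - A then -d ∈ A - A.
Enumerate nonzero differences d = a - a' with a > a' (then include -d):
Positive differences: {1, 2, 15, 16, 17, 18}
Full difference set: {0} ∪ (positive diffs) ∪ (negative diffs).
|A - A| = 1 + 2·6 = 13 (matches direct enumeration: 13).

|A - A| = 13


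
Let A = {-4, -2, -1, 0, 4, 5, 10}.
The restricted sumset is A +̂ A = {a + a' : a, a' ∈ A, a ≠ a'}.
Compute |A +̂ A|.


Restricted sumset: A +̂ A = {a + a' : a ∈ A, a' ∈ A, a ≠ a'}.
Equivalently, take A + A and drop any sum 2a that is achievable ONLY as a + a for a ∈ A (i.e. sums representable only with equal summands).
Enumerate pairs (a, a') with a < a' (symmetric, so each unordered pair gives one sum; this covers all a ≠ a'):
  -4 + -2 = -6
  -4 + -1 = -5
  -4 + 0 = -4
  -4 + 4 = 0
  -4 + 5 = 1
  -4 + 10 = 6
  -2 + -1 = -3
  -2 + 0 = -2
  -2 + 4 = 2
  -2 + 5 = 3
  -2 + 10 = 8
  -1 + 0 = -1
  -1 + 4 = 3
  -1 + 5 = 4
  -1 + 10 = 9
  0 + 4 = 4
  0 + 5 = 5
  0 + 10 = 10
  4 + 5 = 9
  4 + 10 = 14
  5 + 10 = 15
Collected distinct sums: {-6, -5, -4, -3, -2, -1, 0, 1, 2, 3, 4, 5, 6, 8, 9, 10, 14, 15}
|A +̂ A| = 18
(Reference bound: |A +̂ A| ≥ 2|A| - 3 for |A| ≥ 2, with |A| = 7 giving ≥ 11.)

|A +̂ A| = 18


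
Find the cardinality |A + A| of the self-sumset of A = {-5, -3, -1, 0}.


A + A = {a + a' : a, a' ∈ A}; |A| = 4.
General bounds: 2|A| - 1 ≤ |A + A| ≤ |A|(|A|+1)/2, i.e. 7 ≤ |A + A| ≤ 10.
Lower bound 2|A|-1 is attained iff A is an arithmetic progression.
Enumerate sums a + a' for a ≤ a' (symmetric, so this suffices):
a = -5: -5+-5=-10, -5+-3=-8, -5+-1=-6, -5+0=-5
a = -3: -3+-3=-6, -3+-1=-4, -3+0=-3
a = -1: -1+-1=-2, -1+0=-1
a = 0: 0+0=0
Distinct sums: {-10, -8, -6, -5, -4, -3, -2, -1, 0}
|A + A| = 9

|A + A| = 9


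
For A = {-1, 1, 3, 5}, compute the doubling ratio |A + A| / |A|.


|A| = 4.
Compute A + A by enumerating all 16 pairs.
A + A = {-2, 0, 2, 4, 6, 8, 10}, so |A + A| = 7.
K = |A + A| / |A| = 7/4 (already in lowest terms) ≈ 1.7500.
Reference: AP of size 4 gives K = 7/4 ≈ 1.7500; a fully generic set of size 4 gives K ≈ 2.5000.

|A| = 4, |A + A| = 7, K = 7/4.


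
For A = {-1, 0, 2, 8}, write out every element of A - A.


A - A = {a - a' : a, a' ∈ A}.
Compute a - a' for each ordered pair (a, a'):
a = -1: -1--1=0, -1-0=-1, -1-2=-3, -1-8=-9
a = 0: 0--1=1, 0-0=0, 0-2=-2, 0-8=-8
a = 2: 2--1=3, 2-0=2, 2-2=0, 2-8=-6
a = 8: 8--1=9, 8-0=8, 8-2=6, 8-8=0
Collecting distinct values (and noting 0 appears from a-a):
A - A = {-9, -8, -6, -3, -2, -1, 0, 1, 2, 3, 6, 8, 9}
|A - A| = 13

A - A = {-9, -8, -6, -3, -2, -1, 0, 1, 2, 3, 6, 8, 9}


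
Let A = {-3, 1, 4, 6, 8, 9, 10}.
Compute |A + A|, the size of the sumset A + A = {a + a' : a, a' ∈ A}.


A + A = {a + a' : a, a' ∈ A}; |A| = 7.
General bounds: 2|A| - 1 ≤ |A + A| ≤ |A|(|A|+1)/2, i.e. 13 ≤ |A + A| ≤ 28.
Lower bound 2|A|-1 is attained iff A is an arithmetic progression.
Enumerate sums a + a' for a ≤ a' (symmetric, so this suffices):
a = -3: -3+-3=-6, -3+1=-2, -3+4=1, -3+6=3, -3+8=5, -3+9=6, -3+10=7
a = 1: 1+1=2, 1+4=5, 1+6=7, 1+8=9, 1+9=10, 1+10=11
a = 4: 4+4=8, 4+6=10, 4+8=12, 4+9=13, 4+10=14
a = 6: 6+6=12, 6+8=14, 6+9=15, 6+10=16
a = 8: 8+8=16, 8+9=17, 8+10=18
a = 9: 9+9=18, 9+10=19
a = 10: 10+10=20
Distinct sums: {-6, -2, 1, 2, 3, 5, 6, 7, 8, 9, 10, 11, 12, 13, 14, 15, 16, 17, 18, 19, 20}
|A + A| = 21

|A + A| = 21


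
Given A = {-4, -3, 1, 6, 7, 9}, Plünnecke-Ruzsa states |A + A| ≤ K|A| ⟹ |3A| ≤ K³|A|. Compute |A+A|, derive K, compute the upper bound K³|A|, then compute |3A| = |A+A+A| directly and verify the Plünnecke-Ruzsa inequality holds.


|A| = 6.
Step 1: Compute A + A by enumerating all 36 pairs.
A + A = {-8, -7, -6, -3, -2, 2, 3, 4, 5, 6, 7, 8, 10, 12, 13, 14, 15, 16, 18}, so |A + A| = 19.
Step 2: Doubling constant K = |A + A|/|A| = 19/6 = 19/6 ≈ 3.1667.
Step 3: Plünnecke-Ruzsa gives |3A| ≤ K³·|A| = (3.1667)³ · 6 ≈ 190.5278.
Step 4: Compute 3A = A + A + A directly by enumerating all triples (a,b,c) ∈ A³; |3A| = 36.
Step 5: Check 36 ≤ 190.5278? Yes ✓.

K = 19/6, Plünnecke-Ruzsa bound K³|A| ≈ 190.5278, |3A| = 36, inequality holds.


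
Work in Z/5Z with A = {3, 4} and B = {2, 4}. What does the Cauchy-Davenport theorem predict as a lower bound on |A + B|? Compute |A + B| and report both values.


Cauchy-Davenport: |A + B| ≥ min(p, |A| + |B| - 1) for A, B nonempty in Z/pZ.
|A| = 2, |B| = 2, p = 5.
CD lower bound = min(5, 2 + 2 - 1) = min(5, 3) = 3.
Compute A + B mod 5 directly:
a = 3: 3+2=0, 3+4=2
a = 4: 4+2=1, 4+4=3
A + B = {0, 1, 2, 3}, so |A + B| = 4.
Verify: 4 ≥ 3? Yes ✓.

CD lower bound = 3, actual |A + B| = 4.


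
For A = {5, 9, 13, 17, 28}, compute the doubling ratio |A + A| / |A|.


|A| = 5.
Compute A + A by enumerating all 25 pairs.
A + A = {10, 14, 18, 22, 26, 30, 33, 34, 37, 41, 45, 56}, so |A + A| = 12.
K = |A + A| / |A| = 12/5 (already in lowest terms) ≈ 2.4000.
Reference: AP of size 5 gives K = 9/5 ≈ 1.8000; a fully generic set of size 5 gives K ≈ 3.0000.

|A| = 5, |A + A| = 12, K = 12/5.


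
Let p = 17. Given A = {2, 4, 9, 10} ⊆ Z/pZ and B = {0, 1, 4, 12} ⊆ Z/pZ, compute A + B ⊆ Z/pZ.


Work in Z/17Z: reduce every sum a + b modulo 17.
Enumerate all 16 pairs:
a = 2: 2+0=2, 2+1=3, 2+4=6, 2+12=14
a = 4: 4+0=4, 4+1=5, 4+4=8, 4+12=16
a = 9: 9+0=9, 9+1=10, 9+4=13, 9+12=4
a = 10: 10+0=10, 10+1=11, 10+4=14, 10+12=5
Distinct residues collected: {2, 3, 4, 5, 6, 8, 9, 10, 11, 13, 14, 16}
|A + B| = 12 (out of 17 total residues).

A + B = {2, 3, 4, 5, 6, 8, 9, 10, 11, 13, 14, 16}


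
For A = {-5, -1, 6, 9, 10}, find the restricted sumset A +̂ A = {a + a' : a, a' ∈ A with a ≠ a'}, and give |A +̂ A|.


Restricted sumset: A +̂ A = {a + a' : a ∈ A, a' ∈ A, a ≠ a'}.
Equivalently, take A + A and drop any sum 2a that is achievable ONLY as a + a for a ∈ A (i.e. sums representable only with equal summands).
Enumerate pairs (a, a') with a < a' (symmetric, so each unordered pair gives one sum; this covers all a ≠ a'):
  -5 + -1 = -6
  -5 + 6 = 1
  -5 + 9 = 4
  -5 + 10 = 5
  -1 + 6 = 5
  -1 + 9 = 8
  -1 + 10 = 9
  6 + 9 = 15
  6 + 10 = 16
  9 + 10 = 19
Collected distinct sums: {-6, 1, 4, 5, 8, 9, 15, 16, 19}
|A +̂ A| = 9
(Reference bound: |A +̂ A| ≥ 2|A| - 3 for |A| ≥ 2, with |A| = 5 giving ≥ 7.)

|A +̂ A| = 9


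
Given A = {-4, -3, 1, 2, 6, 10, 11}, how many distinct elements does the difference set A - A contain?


A - A = {a - a' : a, a' ∈ A}; |A| = 7.
Bounds: 2|A|-1 ≤ |A - A| ≤ |A|² - |A| + 1, i.e. 13 ≤ |A - A| ≤ 43.
Note: 0 ∈ A - A always (from a - a). The set is symmetric: if d ∈ A - A then -d ∈ A - A.
Enumerate nonzero differences d = a - a' with a > a' (then include -d):
Positive differences: {1, 4, 5, 6, 8, 9, 10, 13, 14, 15}
Full difference set: {0} ∪ (positive diffs) ∪ (negative diffs).
|A - A| = 1 + 2·10 = 21 (matches direct enumeration: 21).

|A - A| = 21


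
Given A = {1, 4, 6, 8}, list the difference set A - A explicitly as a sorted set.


A - A = {a - a' : a, a' ∈ A}.
Compute a - a' for each ordered pair (a, a'):
a = 1: 1-1=0, 1-4=-3, 1-6=-5, 1-8=-7
a = 4: 4-1=3, 4-4=0, 4-6=-2, 4-8=-4
a = 6: 6-1=5, 6-4=2, 6-6=0, 6-8=-2
a = 8: 8-1=7, 8-4=4, 8-6=2, 8-8=0
Collecting distinct values (and noting 0 appears from a-a):
A - A = {-7, -5, -4, -3, -2, 0, 2, 3, 4, 5, 7}
|A - A| = 11

A - A = {-7, -5, -4, -3, -2, 0, 2, 3, 4, 5, 7}


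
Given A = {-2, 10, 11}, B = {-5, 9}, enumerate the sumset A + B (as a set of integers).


A + B = {a + b : a ∈ A, b ∈ B}.
Enumerate all |A|·|B| = 3·2 = 6 pairs (a, b) and collect distinct sums.
a = -2: -2+-5=-7, -2+9=7
a = 10: 10+-5=5, 10+9=19
a = 11: 11+-5=6, 11+9=20
Collecting distinct sums: A + B = {-7, 5, 6, 7, 19, 20}
|A + B| = 6

A + B = {-7, 5, 6, 7, 19, 20}


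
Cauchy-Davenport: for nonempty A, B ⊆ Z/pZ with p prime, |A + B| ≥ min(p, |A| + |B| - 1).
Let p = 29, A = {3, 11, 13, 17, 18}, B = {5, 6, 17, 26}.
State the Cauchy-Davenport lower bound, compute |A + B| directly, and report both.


Cauchy-Davenport: |A + B| ≥ min(p, |A| + |B| - 1) for A, B nonempty in Z/pZ.
|A| = 5, |B| = 4, p = 29.
CD lower bound = min(29, 5 + 4 - 1) = min(29, 8) = 8.
Compute A + B mod 29 directly:
a = 3: 3+5=8, 3+6=9, 3+17=20, 3+26=0
a = 11: 11+5=16, 11+6=17, 11+17=28, 11+26=8
a = 13: 13+5=18, 13+6=19, 13+17=1, 13+26=10
a = 17: 17+5=22, 17+6=23, 17+17=5, 17+26=14
a = 18: 18+5=23, 18+6=24, 18+17=6, 18+26=15
A + B = {0, 1, 5, 6, 8, 9, 10, 14, 15, 16, 17, 18, 19, 20, 22, 23, 24, 28}, so |A + B| = 18.
Verify: 18 ≥ 8? Yes ✓.

CD lower bound = 8, actual |A + B| = 18.


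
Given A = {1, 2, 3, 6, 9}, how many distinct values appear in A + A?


A + A = {a + a' : a, a' ∈ A}; |A| = 5.
General bounds: 2|A| - 1 ≤ |A + A| ≤ |A|(|A|+1)/2, i.e. 9 ≤ |A + A| ≤ 15.
Lower bound 2|A|-1 is attained iff A is an arithmetic progression.
Enumerate sums a + a' for a ≤ a' (symmetric, so this suffices):
a = 1: 1+1=2, 1+2=3, 1+3=4, 1+6=7, 1+9=10
a = 2: 2+2=4, 2+3=5, 2+6=8, 2+9=11
a = 3: 3+3=6, 3+6=9, 3+9=12
a = 6: 6+6=12, 6+9=15
a = 9: 9+9=18
Distinct sums: {2, 3, 4, 5, 6, 7, 8, 9, 10, 11, 12, 15, 18}
|A + A| = 13

|A + A| = 13


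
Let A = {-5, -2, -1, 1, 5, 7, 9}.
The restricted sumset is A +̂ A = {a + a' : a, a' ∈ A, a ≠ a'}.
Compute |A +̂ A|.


Restricted sumset: A +̂ A = {a + a' : a ∈ A, a' ∈ A, a ≠ a'}.
Equivalently, take A + A and drop any sum 2a that is achievable ONLY as a + a for a ∈ A (i.e. sums representable only with equal summands).
Enumerate pairs (a, a') with a < a' (symmetric, so each unordered pair gives one sum; this covers all a ≠ a'):
  -5 + -2 = -7
  -5 + -1 = -6
  -5 + 1 = -4
  -5 + 5 = 0
  -5 + 7 = 2
  -5 + 9 = 4
  -2 + -1 = -3
  -2 + 1 = -1
  -2 + 5 = 3
  -2 + 7 = 5
  -2 + 9 = 7
  -1 + 1 = 0
  -1 + 5 = 4
  -1 + 7 = 6
  -1 + 9 = 8
  1 + 5 = 6
  1 + 7 = 8
  1 + 9 = 10
  5 + 7 = 12
  5 + 9 = 14
  7 + 9 = 16
Collected distinct sums: {-7, -6, -4, -3, -1, 0, 2, 3, 4, 5, 6, 7, 8, 10, 12, 14, 16}
|A +̂ A| = 17
(Reference bound: |A +̂ A| ≥ 2|A| - 3 for |A| ≥ 2, with |A| = 7 giving ≥ 11.)

|A +̂ A| = 17


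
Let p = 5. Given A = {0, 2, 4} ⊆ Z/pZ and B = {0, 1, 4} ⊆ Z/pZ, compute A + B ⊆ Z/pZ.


Work in Z/5Z: reduce every sum a + b modulo 5.
Enumerate all 9 pairs:
a = 0: 0+0=0, 0+1=1, 0+4=4
a = 2: 2+0=2, 2+1=3, 2+4=1
a = 4: 4+0=4, 4+1=0, 4+4=3
Distinct residues collected: {0, 1, 2, 3, 4}
|A + B| = 5 (out of 5 total residues).

A + B = {0, 1, 2, 3, 4}


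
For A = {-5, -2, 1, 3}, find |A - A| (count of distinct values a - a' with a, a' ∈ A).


A - A = {a - a' : a, a' ∈ A}; |A| = 4.
Bounds: 2|A|-1 ≤ |A - A| ≤ |A|² - |A| + 1, i.e. 7 ≤ |A - A| ≤ 13.
Note: 0 ∈ A - A always (from a - a). The set is symmetric: if d ∈ A - A then -d ∈ A - A.
Enumerate nonzero differences d = a - a' with a > a' (then include -d):
Positive differences: {2, 3, 5, 6, 8}
Full difference set: {0} ∪ (positive diffs) ∪ (negative diffs).
|A - A| = 1 + 2·5 = 11 (matches direct enumeration: 11).

|A - A| = 11


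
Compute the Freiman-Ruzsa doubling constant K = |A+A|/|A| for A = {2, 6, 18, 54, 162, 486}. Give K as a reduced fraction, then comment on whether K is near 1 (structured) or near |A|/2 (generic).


|A| = 6.
Compute A + A by enumerating all 36 pairs.
A + A = {4, 8, 12, 20, 24, 36, 56, 60, 72, 108, 164, 168, 180, 216, 324, 488, 492, 504, 540, 648, 972}, so |A + A| = 21.
K = |A + A| / |A| = 21/6 = 7/2 ≈ 3.5000.
Reference: AP of size 6 gives K = 11/6 ≈ 1.8333; a fully generic set of size 6 gives K ≈ 3.5000.

|A| = 6, |A + A| = 21, K = 21/6 = 7/2.


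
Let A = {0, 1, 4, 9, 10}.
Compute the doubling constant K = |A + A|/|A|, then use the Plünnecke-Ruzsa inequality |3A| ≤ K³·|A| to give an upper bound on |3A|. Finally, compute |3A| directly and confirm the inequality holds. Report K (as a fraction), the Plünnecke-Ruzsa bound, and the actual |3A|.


|A| = 5.
Step 1: Compute A + A by enumerating all 25 pairs.
A + A = {0, 1, 2, 4, 5, 8, 9, 10, 11, 13, 14, 18, 19, 20}, so |A + A| = 14.
Step 2: Doubling constant K = |A + A|/|A| = 14/5 = 14/5 ≈ 2.8000.
Step 3: Plünnecke-Ruzsa gives |3A| ≤ K³·|A| = (2.8000)³ · 5 ≈ 109.7600.
Step 4: Compute 3A = A + A + A directly by enumerating all triples (a,b,c) ∈ A³; |3A| = 27.
Step 5: Check 27 ≤ 109.7600? Yes ✓.

K = 14/5, Plünnecke-Ruzsa bound K³|A| ≈ 109.7600, |3A| = 27, inequality holds.


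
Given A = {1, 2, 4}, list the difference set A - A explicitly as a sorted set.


A - A = {a - a' : a, a' ∈ A}.
Compute a - a' for each ordered pair (a, a'):
a = 1: 1-1=0, 1-2=-1, 1-4=-3
a = 2: 2-1=1, 2-2=0, 2-4=-2
a = 4: 4-1=3, 4-2=2, 4-4=0
Collecting distinct values (and noting 0 appears from a-a):
A - A = {-3, -2, -1, 0, 1, 2, 3}
|A - A| = 7

A - A = {-3, -2, -1, 0, 1, 2, 3}


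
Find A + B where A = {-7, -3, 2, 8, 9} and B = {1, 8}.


A + B = {a + b : a ∈ A, b ∈ B}.
Enumerate all |A|·|B| = 5·2 = 10 pairs (a, b) and collect distinct sums.
a = -7: -7+1=-6, -7+8=1
a = -3: -3+1=-2, -3+8=5
a = 2: 2+1=3, 2+8=10
a = 8: 8+1=9, 8+8=16
a = 9: 9+1=10, 9+8=17
Collecting distinct sums: A + B = {-6, -2, 1, 3, 5, 9, 10, 16, 17}
|A + B| = 9

A + B = {-6, -2, 1, 3, 5, 9, 10, 16, 17}


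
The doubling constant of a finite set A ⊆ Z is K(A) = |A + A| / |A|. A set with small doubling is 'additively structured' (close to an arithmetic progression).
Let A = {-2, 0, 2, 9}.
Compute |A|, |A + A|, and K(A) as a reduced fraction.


|A| = 4.
Compute A + A by enumerating all 16 pairs.
A + A = {-4, -2, 0, 2, 4, 7, 9, 11, 18}, so |A + A| = 9.
K = |A + A| / |A| = 9/4 (already in lowest terms) ≈ 2.2500.
Reference: AP of size 4 gives K = 7/4 ≈ 1.7500; a fully generic set of size 4 gives K ≈ 2.5000.

|A| = 4, |A + A| = 9, K = 9/4.


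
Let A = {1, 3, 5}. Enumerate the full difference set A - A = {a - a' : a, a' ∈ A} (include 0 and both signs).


A - A = {a - a' : a, a' ∈ A}.
Compute a - a' for each ordered pair (a, a'):
a = 1: 1-1=0, 1-3=-2, 1-5=-4
a = 3: 3-1=2, 3-3=0, 3-5=-2
a = 5: 5-1=4, 5-3=2, 5-5=0
Collecting distinct values (and noting 0 appears from a-a):
A - A = {-4, -2, 0, 2, 4}
|A - A| = 5

A - A = {-4, -2, 0, 2, 4}


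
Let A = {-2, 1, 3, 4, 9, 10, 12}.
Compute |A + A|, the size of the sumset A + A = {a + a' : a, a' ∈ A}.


A + A = {a + a' : a, a' ∈ A}; |A| = 7.
General bounds: 2|A| - 1 ≤ |A + A| ≤ |A|(|A|+1)/2, i.e. 13 ≤ |A + A| ≤ 28.
Lower bound 2|A|-1 is attained iff A is an arithmetic progression.
Enumerate sums a + a' for a ≤ a' (symmetric, so this suffices):
a = -2: -2+-2=-4, -2+1=-1, -2+3=1, -2+4=2, -2+9=7, -2+10=8, -2+12=10
a = 1: 1+1=2, 1+3=4, 1+4=5, 1+9=10, 1+10=11, 1+12=13
a = 3: 3+3=6, 3+4=7, 3+9=12, 3+10=13, 3+12=15
a = 4: 4+4=8, 4+9=13, 4+10=14, 4+12=16
a = 9: 9+9=18, 9+10=19, 9+12=21
a = 10: 10+10=20, 10+12=22
a = 12: 12+12=24
Distinct sums: {-4, -1, 1, 2, 4, 5, 6, 7, 8, 10, 11, 12, 13, 14, 15, 16, 18, 19, 20, 21, 22, 24}
|A + A| = 22

|A + A| = 22


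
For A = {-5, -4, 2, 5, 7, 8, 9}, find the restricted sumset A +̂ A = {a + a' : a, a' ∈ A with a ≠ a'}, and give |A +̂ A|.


Restricted sumset: A +̂ A = {a + a' : a ∈ A, a' ∈ A, a ≠ a'}.
Equivalently, take A + A and drop any sum 2a that is achievable ONLY as a + a for a ∈ A (i.e. sums representable only with equal summands).
Enumerate pairs (a, a') with a < a' (symmetric, so each unordered pair gives one sum; this covers all a ≠ a'):
  -5 + -4 = -9
  -5 + 2 = -3
  -5 + 5 = 0
  -5 + 7 = 2
  -5 + 8 = 3
  -5 + 9 = 4
  -4 + 2 = -2
  -4 + 5 = 1
  -4 + 7 = 3
  -4 + 8 = 4
  -4 + 9 = 5
  2 + 5 = 7
  2 + 7 = 9
  2 + 8 = 10
  2 + 9 = 11
  5 + 7 = 12
  5 + 8 = 13
  5 + 9 = 14
  7 + 8 = 15
  7 + 9 = 16
  8 + 9 = 17
Collected distinct sums: {-9, -3, -2, 0, 1, 2, 3, 4, 5, 7, 9, 10, 11, 12, 13, 14, 15, 16, 17}
|A +̂ A| = 19
(Reference bound: |A +̂ A| ≥ 2|A| - 3 for |A| ≥ 2, with |A| = 7 giving ≥ 11.)

|A +̂ A| = 19


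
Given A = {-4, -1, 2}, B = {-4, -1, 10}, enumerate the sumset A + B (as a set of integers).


A + B = {a + b : a ∈ A, b ∈ B}.
Enumerate all |A|·|B| = 3·3 = 9 pairs (a, b) and collect distinct sums.
a = -4: -4+-4=-8, -4+-1=-5, -4+10=6
a = -1: -1+-4=-5, -1+-1=-2, -1+10=9
a = 2: 2+-4=-2, 2+-1=1, 2+10=12
Collecting distinct sums: A + B = {-8, -5, -2, 1, 6, 9, 12}
|A + B| = 7

A + B = {-8, -5, -2, 1, 6, 9, 12}


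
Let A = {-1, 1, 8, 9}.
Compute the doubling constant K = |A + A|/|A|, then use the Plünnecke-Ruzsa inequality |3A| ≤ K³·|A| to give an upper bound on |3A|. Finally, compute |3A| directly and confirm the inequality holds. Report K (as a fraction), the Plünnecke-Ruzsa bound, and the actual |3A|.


|A| = 4.
Step 1: Compute A + A by enumerating all 16 pairs.
A + A = {-2, 0, 2, 7, 8, 9, 10, 16, 17, 18}, so |A + A| = 10.
Step 2: Doubling constant K = |A + A|/|A| = 10/4 = 10/4 ≈ 2.5000.
Step 3: Plünnecke-Ruzsa gives |3A| ≤ K³·|A| = (2.5000)³ · 4 ≈ 62.5000.
Step 4: Compute 3A = A + A + A directly by enumerating all triples (a,b,c) ∈ A³; |3A| = 19.
Step 5: Check 19 ≤ 62.5000? Yes ✓.

K = 10/4, Plünnecke-Ruzsa bound K³|A| ≈ 62.5000, |3A| = 19, inequality holds.


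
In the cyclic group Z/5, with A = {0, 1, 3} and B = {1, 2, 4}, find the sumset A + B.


Work in Z/5Z: reduce every sum a + b modulo 5.
Enumerate all 9 pairs:
a = 0: 0+1=1, 0+2=2, 0+4=4
a = 1: 1+1=2, 1+2=3, 1+4=0
a = 3: 3+1=4, 3+2=0, 3+4=2
Distinct residues collected: {0, 1, 2, 3, 4}
|A + B| = 5 (out of 5 total residues).

A + B = {0, 1, 2, 3, 4}


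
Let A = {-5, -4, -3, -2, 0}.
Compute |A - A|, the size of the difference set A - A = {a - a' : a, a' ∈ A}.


A - A = {a - a' : a, a' ∈ A}; |A| = 5.
Bounds: 2|A|-1 ≤ |A - A| ≤ |A|² - |A| + 1, i.e. 9 ≤ |A - A| ≤ 21.
Note: 0 ∈ A - A always (from a - a). The set is symmetric: if d ∈ A - A then -d ∈ A - A.
Enumerate nonzero differences d = a - a' with a > a' (then include -d):
Positive differences: {1, 2, 3, 4, 5}
Full difference set: {0} ∪ (positive diffs) ∪ (negative diffs).
|A - A| = 1 + 2·5 = 11 (matches direct enumeration: 11).

|A - A| = 11


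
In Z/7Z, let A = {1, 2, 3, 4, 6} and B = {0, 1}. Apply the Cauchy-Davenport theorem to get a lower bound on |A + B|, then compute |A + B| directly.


Cauchy-Davenport: |A + B| ≥ min(p, |A| + |B| - 1) for A, B nonempty in Z/pZ.
|A| = 5, |B| = 2, p = 7.
CD lower bound = min(7, 5 + 2 - 1) = min(7, 6) = 6.
Compute A + B mod 7 directly:
a = 1: 1+0=1, 1+1=2
a = 2: 2+0=2, 2+1=3
a = 3: 3+0=3, 3+1=4
a = 4: 4+0=4, 4+1=5
a = 6: 6+0=6, 6+1=0
A + B = {0, 1, 2, 3, 4, 5, 6}, so |A + B| = 7.
Verify: 7 ≥ 6? Yes ✓.

CD lower bound = 6, actual |A + B| = 7.


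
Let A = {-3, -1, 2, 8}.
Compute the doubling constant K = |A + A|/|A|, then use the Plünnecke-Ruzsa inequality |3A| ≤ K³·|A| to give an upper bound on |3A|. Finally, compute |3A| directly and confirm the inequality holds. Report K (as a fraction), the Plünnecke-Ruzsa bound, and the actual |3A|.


|A| = 4.
Step 1: Compute A + A by enumerating all 16 pairs.
A + A = {-6, -4, -2, -1, 1, 4, 5, 7, 10, 16}, so |A + A| = 10.
Step 2: Doubling constant K = |A + A|/|A| = 10/4 = 10/4 ≈ 2.5000.
Step 3: Plünnecke-Ruzsa gives |3A| ≤ K³·|A| = (2.5000)³ · 4 ≈ 62.5000.
Step 4: Compute 3A = A + A + A directly by enumerating all triples (a,b,c) ∈ A³; |3A| = 19.
Step 5: Check 19 ≤ 62.5000? Yes ✓.

K = 10/4, Plünnecke-Ruzsa bound K³|A| ≈ 62.5000, |3A| = 19, inequality holds.


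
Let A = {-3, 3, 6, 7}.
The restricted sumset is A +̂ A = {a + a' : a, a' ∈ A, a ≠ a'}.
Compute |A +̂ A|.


Restricted sumset: A +̂ A = {a + a' : a ∈ A, a' ∈ A, a ≠ a'}.
Equivalently, take A + A and drop any sum 2a that is achievable ONLY as a + a for a ∈ A (i.e. sums representable only with equal summands).
Enumerate pairs (a, a') with a < a' (symmetric, so each unordered pair gives one sum; this covers all a ≠ a'):
  -3 + 3 = 0
  -3 + 6 = 3
  -3 + 7 = 4
  3 + 6 = 9
  3 + 7 = 10
  6 + 7 = 13
Collected distinct sums: {0, 3, 4, 9, 10, 13}
|A +̂ A| = 6
(Reference bound: |A +̂ A| ≥ 2|A| - 3 for |A| ≥ 2, with |A| = 4 giving ≥ 5.)

|A +̂ A| = 6


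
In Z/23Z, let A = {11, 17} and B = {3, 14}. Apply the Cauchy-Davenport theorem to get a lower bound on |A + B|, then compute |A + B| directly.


Cauchy-Davenport: |A + B| ≥ min(p, |A| + |B| - 1) for A, B nonempty in Z/pZ.
|A| = 2, |B| = 2, p = 23.
CD lower bound = min(23, 2 + 2 - 1) = min(23, 3) = 3.
Compute A + B mod 23 directly:
a = 11: 11+3=14, 11+14=2
a = 17: 17+3=20, 17+14=8
A + B = {2, 8, 14, 20}, so |A + B| = 4.
Verify: 4 ≥ 3? Yes ✓.

CD lower bound = 3, actual |A + B| = 4.


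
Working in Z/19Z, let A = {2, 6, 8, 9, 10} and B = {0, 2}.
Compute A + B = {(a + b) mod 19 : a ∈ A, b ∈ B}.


Work in Z/19Z: reduce every sum a + b modulo 19.
Enumerate all 10 pairs:
a = 2: 2+0=2, 2+2=4
a = 6: 6+0=6, 6+2=8
a = 8: 8+0=8, 8+2=10
a = 9: 9+0=9, 9+2=11
a = 10: 10+0=10, 10+2=12
Distinct residues collected: {2, 4, 6, 8, 9, 10, 11, 12}
|A + B| = 8 (out of 19 total residues).

A + B = {2, 4, 6, 8, 9, 10, 11, 12}


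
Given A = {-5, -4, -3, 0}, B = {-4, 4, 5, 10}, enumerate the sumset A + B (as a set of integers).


A + B = {a + b : a ∈ A, b ∈ B}.
Enumerate all |A|·|B| = 4·4 = 16 pairs (a, b) and collect distinct sums.
a = -5: -5+-4=-9, -5+4=-1, -5+5=0, -5+10=5
a = -4: -4+-4=-8, -4+4=0, -4+5=1, -4+10=6
a = -3: -3+-4=-7, -3+4=1, -3+5=2, -3+10=7
a = 0: 0+-4=-4, 0+4=4, 0+5=5, 0+10=10
Collecting distinct sums: A + B = {-9, -8, -7, -4, -1, 0, 1, 2, 4, 5, 6, 7, 10}
|A + B| = 13

A + B = {-9, -8, -7, -4, -1, 0, 1, 2, 4, 5, 6, 7, 10}


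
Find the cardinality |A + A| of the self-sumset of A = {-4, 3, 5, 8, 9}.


A + A = {a + a' : a, a' ∈ A}; |A| = 5.
General bounds: 2|A| - 1 ≤ |A + A| ≤ |A|(|A|+1)/2, i.e. 9 ≤ |A + A| ≤ 15.
Lower bound 2|A|-1 is attained iff A is an arithmetic progression.
Enumerate sums a + a' for a ≤ a' (symmetric, so this suffices):
a = -4: -4+-4=-8, -4+3=-1, -4+5=1, -4+8=4, -4+9=5
a = 3: 3+3=6, 3+5=8, 3+8=11, 3+9=12
a = 5: 5+5=10, 5+8=13, 5+9=14
a = 8: 8+8=16, 8+9=17
a = 9: 9+9=18
Distinct sums: {-8, -1, 1, 4, 5, 6, 8, 10, 11, 12, 13, 14, 16, 17, 18}
|A + A| = 15

|A + A| = 15


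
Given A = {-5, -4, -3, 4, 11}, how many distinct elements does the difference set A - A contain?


A - A = {a - a' : a, a' ∈ A}; |A| = 5.
Bounds: 2|A|-1 ≤ |A - A| ≤ |A|² - |A| + 1, i.e. 9 ≤ |A - A| ≤ 21.
Note: 0 ∈ A - A always (from a - a). The set is symmetric: if d ∈ A - A then -d ∈ A - A.
Enumerate nonzero differences d = a - a' with a > a' (then include -d):
Positive differences: {1, 2, 7, 8, 9, 14, 15, 16}
Full difference set: {0} ∪ (positive diffs) ∪ (negative diffs).
|A - A| = 1 + 2·8 = 17 (matches direct enumeration: 17).

|A - A| = 17


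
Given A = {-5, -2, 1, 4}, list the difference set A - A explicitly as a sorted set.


A - A = {a - a' : a, a' ∈ A}.
Compute a - a' for each ordered pair (a, a'):
a = -5: -5--5=0, -5--2=-3, -5-1=-6, -5-4=-9
a = -2: -2--5=3, -2--2=0, -2-1=-3, -2-4=-6
a = 1: 1--5=6, 1--2=3, 1-1=0, 1-4=-3
a = 4: 4--5=9, 4--2=6, 4-1=3, 4-4=0
Collecting distinct values (and noting 0 appears from a-a):
A - A = {-9, -6, -3, 0, 3, 6, 9}
|A - A| = 7

A - A = {-9, -6, -3, 0, 3, 6, 9}


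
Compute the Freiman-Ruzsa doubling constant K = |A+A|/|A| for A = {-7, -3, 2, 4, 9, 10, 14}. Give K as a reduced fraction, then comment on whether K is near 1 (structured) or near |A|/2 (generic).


|A| = 7.
Compute A + A by enumerating all 49 pairs.
A + A = {-14, -10, -6, -5, -3, -1, 1, 2, 3, 4, 6, 7, 8, 11, 12, 13, 14, 16, 18, 19, 20, 23, 24, 28}, so |A + A| = 24.
K = |A + A| / |A| = 24/7 (already in lowest terms) ≈ 3.4286.
Reference: AP of size 7 gives K = 13/7 ≈ 1.8571; a fully generic set of size 7 gives K ≈ 4.0000.

|A| = 7, |A + A| = 24, K = 24/7.


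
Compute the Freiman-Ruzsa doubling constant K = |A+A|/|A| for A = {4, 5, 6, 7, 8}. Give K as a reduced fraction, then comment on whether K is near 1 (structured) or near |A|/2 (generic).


|A| = 5.
Compute A + A by enumerating all 25 pairs.
A + A = {8, 9, 10, 11, 12, 13, 14, 15, 16}, so |A + A| = 9.
K = |A + A| / |A| = 9/5 (already in lowest terms) ≈ 1.8000.
Reference: AP of size 5 gives K = 9/5 ≈ 1.8000; a fully generic set of size 5 gives K ≈ 3.0000.

|A| = 5, |A + A| = 9, K = 9/5.


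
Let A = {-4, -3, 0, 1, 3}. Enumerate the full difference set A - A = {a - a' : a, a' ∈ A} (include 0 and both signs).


A - A = {a - a' : a, a' ∈ A}.
Compute a - a' for each ordered pair (a, a'):
a = -4: -4--4=0, -4--3=-1, -4-0=-4, -4-1=-5, -4-3=-7
a = -3: -3--4=1, -3--3=0, -3-0=-3, -3-1=-4, -3-3=-6
a = 0: 0--4=4, 0--3=3, 0-0=0, 0-1=-1, 0-3=-3
a = 1: 1--4=5, 1--3=4, 1-0=1, 1-1=0, 1-3=-2
a = 3: 3--4=7, 3--3=6, 3-0=3, 3-1=2, 3-3=0
Collecting distinct values (and noting 0 appears from a-a):
A - A = {-7, -6, -5, -4, -3, -2, -1, 0, 1, 2, 3, 4, 5, 6, 7}
|A - A| = 15

A - A = {-7, -6, -5, -4, -3, -2, -1, 0, 1, 2, 3, 4, 5, 6, 7}


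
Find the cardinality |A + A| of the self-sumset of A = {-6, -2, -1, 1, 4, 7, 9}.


A + A = {a + a' : a, a' ∈ A}; |A| = 7.
General bounds: 2|A| - 1 ≤ |A + A| ≤ |A|(|A|+1)/2, i.e. 13 ≤ |A + A| ≤ 28.
Lower bound 2|A|-1 is attained iff A is an arithmetic progression.
Enumerate sums a + a' for a ≤ a' (symmetric, so this suffices):
a = -6: -6+-6=-12, -6+-2=-8, -6+-1=-7, -6+1=-5, -6+4=-2, -6+7=1, -6+9=3
a = -2: -2+-2=-4, -2+-1=-3, -2+1=-1, -2+4=2, -2+7=5, -2+9=7
a = -1: -1+-1=-2, -1+1=0, -1+4=3, -1+7=6, -1+9=8
a = 1: 1+1=2, 1+4=5, 1+7=8, 1+9=10
a = 4: 4+4=8, 4+7=11, 4+9=13
a = 7: 7+7=14, 7+9=16
a = 9: 9+9=18
Distinct sums: {-12, -8, -7, -5, -4, -3, -2, -1, 0, 1, 2, 3, 5, 6, 7, 8, 10, 11, 13, 14, 16, 18}
|A + A| = 22

|A + A| = 22


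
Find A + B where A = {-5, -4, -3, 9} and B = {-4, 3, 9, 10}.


A + B = {a + b : a ∈ A, b ∈ B}.
Enumerate all |A|·|B| = 4·4 = 16 pairs (a, b) and collect distinct sums.
a = -5: -5+-4=-9, -5+3=-2, -5+9=4, -5+10=5
a = -4: -4+-4=-8, -4+3=-1, -4+9=5, -4+10=6
a = -3: -3+-4=-7, -3+3=0, -3+9=6, -3+10=7
a = 9: 9+-4=5, 9+3=12, 9+9=18, 9+10=19
Collecting distinct sums: A + B = {-9, -8, -7, -2, -1, 0, 4, 5, 6, 7, 12, 18, 19}
|A + B| = 13

A + B = {-9, -8, -7, -2, -1, 0, 4, 5, 6, 7, 12, 18, 19}


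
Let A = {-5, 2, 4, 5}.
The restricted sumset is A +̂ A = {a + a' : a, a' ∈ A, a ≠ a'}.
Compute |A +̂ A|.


Restricted sumset: A +̂ A = {a + a' : a ∈ A, a' ∈ A, a ≠ a'}.
Equivalently, take A + A and drop any sum 2a that is achievable ONLY as a + a for a ∈ A (i.e. sums representable only with equal summands).
Enumerate pairs (a, a') with a < a' (symmetric, so each unordered pair gives one sum; this covers all a ≠ a'):
  -5 + 2 = -3
  -5 + 4 = -1
  -5 + 5 = 0
  2 + 4 = 6
  2 + 5 = 7
  4 + 5 = 9
Collected distinct sums: {-3, -1, 0, 6, 7, 9}
|A +̂ A| = 6
(Reference bound: |A +̂ A| ≥ 2|A| - 3 for |A| ≥ 2, with |A| = 4 giving ≥ 5.)

|A +̂ A| = 6


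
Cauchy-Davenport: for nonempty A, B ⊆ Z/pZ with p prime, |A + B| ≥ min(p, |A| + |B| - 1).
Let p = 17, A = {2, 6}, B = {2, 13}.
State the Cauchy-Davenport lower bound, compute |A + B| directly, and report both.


Cauchy-Davenport: |A + B| ≥ min(p, |A| + |B| - 1) for A, B nonempty in Z/pZ.
|A| = 2, |B| = 2, p = 17.
CD lower bound = min(17, 2 + 2 - 1) = min(17, 3) = 3.
Compute A + B mod 17 directly:
a = 2: 2+2=4, 2+13=15
a = 6: 6+2=8, 6+13=2
A + B = {2, 4, 8, 15}, so |A + B| = 4.
Verify: 4 ≥ 3? Yes ✓.

CD lower bound = 3, actual |A + B| = 4.
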